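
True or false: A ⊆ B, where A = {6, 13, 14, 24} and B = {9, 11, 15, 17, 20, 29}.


A ⊆ B means every element of A is in B.
Elements in A not in B: {6, 13, 14, 24}
So A ⊄ B.

No, A ⊄ B


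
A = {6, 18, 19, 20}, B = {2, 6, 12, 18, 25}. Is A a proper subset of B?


A ⊂ B requires: A ⊆ B AND A ≠ B.
A ⊆ B? No
A ⊄ B, so A is not a proper subset.

No, A is not a proper subset of B


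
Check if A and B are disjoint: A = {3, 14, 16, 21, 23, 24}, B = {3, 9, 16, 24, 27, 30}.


Disjoint means A ∩ B = ∅.
A ∩ B = {3, 16, 24}
A ∩ B ≠ ∅, so A and B are NOT disjoint.

No, A and B are not disjoint (A ∩ B = {3, 16, 24})


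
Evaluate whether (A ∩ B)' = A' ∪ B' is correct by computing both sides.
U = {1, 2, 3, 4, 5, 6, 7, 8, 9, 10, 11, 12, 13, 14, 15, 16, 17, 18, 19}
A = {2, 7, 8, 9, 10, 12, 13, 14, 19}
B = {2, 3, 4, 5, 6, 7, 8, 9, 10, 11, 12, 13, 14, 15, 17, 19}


LHS: A ∩ B = {2, 7, 8, 9, 10, 12, 13, 14, 19}
(A ∩ B)' = U \ (A ∩ B) = {1, 3, 4, 5, 6, 11, 15, 16, 17, 18}
A' = {1, 3, 4, 5, 6, 11, 15, 16, 17, 18}, B' = {1, 16, 18}
Claimed RHS: A' ∪ B' = {1, 3, 4, 5, 6, 11, 15, 16, 17, 18}
Identity is VALID: LHS = RHS = {1, 3, 4, 5, 6, 11, 15, 16, 17, 18} ✓

Identity is valid. (A ∩ B)' = A' ∪ B' = {1, 3, 4, 5, 6, 11, 15, 16, 17, 18}


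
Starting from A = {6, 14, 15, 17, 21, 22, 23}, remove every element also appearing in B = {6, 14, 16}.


A \ B = elements in A but not in B
A = {6, 14, 15, 17, 21, 22, 23}
B = {6, 14, 16}
Remove from A any elements in B
A \ B = {15, 17, 21, 22, 23}

A \ B = {15, 17, 21, 22, 23}


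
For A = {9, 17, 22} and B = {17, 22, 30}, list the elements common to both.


A ∩ B = elements in both A and B
A = {9, 17, 22}
B = {17, 22, 30}
A ∩ B = {17, 22}

A ∩ B = {17, 22}


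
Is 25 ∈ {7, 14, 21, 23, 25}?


A = {7, 14, 21, 23, 25}
Checking if 25 is in A
25 is in A → True

25 ∈ A


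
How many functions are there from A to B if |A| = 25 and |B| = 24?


Each of |A| = 25 inputs maps to any of |B| = 24 outputs.
# functions = |B|^|A| = 24^25
= 32009658644406818986777955348250624

Number of functions = 32009658644406818986777955348250624


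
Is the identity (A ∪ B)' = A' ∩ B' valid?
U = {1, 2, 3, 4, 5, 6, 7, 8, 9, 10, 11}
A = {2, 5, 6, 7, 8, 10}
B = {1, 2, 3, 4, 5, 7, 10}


LHS: A ∪ B = {1, 2, 3, 4, 5, 6, 7, 8, 10}
(A ∪ B)' = U \ (A ∪ B) = {9, 11}
A' = {1, 3, 4, 9, 11}, B' = {6, 8, 9, 11}
Claimed RHS: A' ∩ B' = {9, 11}
Identity is VALID: LHS = RHS = {9, 11} ✓

Identity is valid. (A ∪ B)' = A' ∩ B' = {9, 11}


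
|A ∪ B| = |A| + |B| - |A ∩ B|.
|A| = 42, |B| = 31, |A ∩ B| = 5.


|A ∪ B| = |A| + |B| - |A ∩ B|
= 42 + 31 - 5
= 68

|A ∪ B| = 68


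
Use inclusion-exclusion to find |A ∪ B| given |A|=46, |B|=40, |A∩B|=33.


|A ∪ B| = |A| + |B| - |A ∩ B|
= 46 + 40 - 33
= 53

|A ∪ B| = 53


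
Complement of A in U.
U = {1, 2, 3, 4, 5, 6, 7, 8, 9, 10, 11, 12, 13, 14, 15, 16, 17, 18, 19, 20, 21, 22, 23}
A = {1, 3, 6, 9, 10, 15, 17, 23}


Aᶜ = U \ A = elements in U but not in A
U = {1, 2, 3, 4, 5, 6, 7, 8, 9, 10, 11, 12, 13, 14, 15, 16, 17, 18, 19, 20, 21, 22, 23}
A = {1, 3, 6, 9, 10, 15, 17, 23}
Aᶜ = {2, 4, 5, 7, 8, 11, 12, 13, 14, 16, 18, 19, 20, 21, 22}

Aᶜ = {2, 4, 5, 7, 8, 11, 12, 13, 14, 16, 18, 19, 20, 21, 22}


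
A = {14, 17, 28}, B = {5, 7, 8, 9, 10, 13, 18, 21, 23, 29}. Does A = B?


Two sets are equal iff they have exactly the same elements.
A = {14, 17, 28}
B = {5, 7, 8, 9, 10, 13, 18, 21, 23, 29}
Differences: {5, 7, 8, 9, 10, 13, 14, 17, 18, 21, 23, 28, 29}
A ≠ B

No, A ≠ B


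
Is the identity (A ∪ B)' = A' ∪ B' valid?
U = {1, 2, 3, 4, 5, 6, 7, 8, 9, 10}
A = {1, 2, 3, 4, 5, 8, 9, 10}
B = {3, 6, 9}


LHS: A ∪ B = {1, 2, 3, 4, 5, 6, 8, 9, 10}
(A ∪ B)' = U \ (A ∪ B) = {7}
A' = {6, 7}, B' = {1, 2, 4, 5, 7, 8, 10}
Claimed RHS: A' ∪ B' = {1, 2, 4, 5, 6, 7, 8, 10}
Identity is INVALID: LHS = {7} but the RHS claimed here equals {1, 2, 4, 5, 6, 7, 8, 10}. The correct form is (A ∪ B)' = A' ∩ B'.

Identity is invalid: (A ∪ B)' = {7} but A' ∪ B' = {1, 2, 4, 5, 6, 7, 8, 10}. The correct De Morgan law is (A ∪ B)' = A' ∩ B'.


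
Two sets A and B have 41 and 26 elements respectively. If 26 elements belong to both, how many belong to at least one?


|A ∪ B| = |A| + |B| - |A ∩ B|
= 41 + 26 - 26
= 41

|A ∪ B| = 41


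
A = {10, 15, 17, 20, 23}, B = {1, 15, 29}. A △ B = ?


A △ B = (A \ B) ∪ (B \ A) = elements in exactly one of A or B
A \ B = {10, 17, 20, 23}
B \ A = {1, 29}
A △ B = {1, 10, 17, 20, 23, 29}

A △ B = {1, 10, 17, 20, 23, 29}


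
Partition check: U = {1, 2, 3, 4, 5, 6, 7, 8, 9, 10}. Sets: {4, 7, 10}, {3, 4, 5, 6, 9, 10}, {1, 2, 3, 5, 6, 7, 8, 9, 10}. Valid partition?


A partition requires: (1) non-empty parts, (2) pairwise disjoint, (3) union = U
Parts: {4, 7, 10}, {3, 4, 5, 6, 9, 10}, {1, 2, 3, 5, 6, 7, 8, 9, 10}
Union of parts: {1, 2, 3, 4, 5, 6, 7, 8, 9, 10}
U = {1, 2, 3, 4, 5, 6, 7, 8, 9, 10}
All non-empty? True
Pairwise disjoint? False
Covers U? True

No, not a valid partition


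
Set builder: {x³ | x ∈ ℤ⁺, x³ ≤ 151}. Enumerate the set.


Checking each candidate:
Condition: positive perfect cubes ≤ 151
Result = {1, 8, 27, 64, 125}

{1, 8, 27, 64, 125}


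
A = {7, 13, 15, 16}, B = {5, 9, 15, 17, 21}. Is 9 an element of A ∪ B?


A = {7, 13, 15, 16}, B = {5, 9, 15, 17, 21}
A ∪ B = all elements in A or B
A ∪ B = {5, 7, 9, 13, 15, 16, 17, 21}
Checking if 9 ∈ A ∪ B
9 is in A ∪ B → True

9 ∈ A ∪ B


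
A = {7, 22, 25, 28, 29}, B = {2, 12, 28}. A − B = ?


A \ B = elements in A but not in B
A = {7, 22, 25, 28, 29}
B = {2, 12, 28}
Remove from A any elements in B
A \ B = {7, 22, 25, 29}

A \ B = {7, 22, 25, 29}


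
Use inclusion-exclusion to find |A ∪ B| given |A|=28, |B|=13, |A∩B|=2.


|A ∪ B| = |A| + |B| - |A ∩ B|
= 28 + 13 - 2
= 39

|A ∪ B| = 39


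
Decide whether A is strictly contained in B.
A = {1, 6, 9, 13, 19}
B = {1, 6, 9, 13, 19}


A ⊂ B requires: A ⊆ B AND A ≠ B.
A ⊆ B? Yes
A = B? Yes
A = B, so A is not a PROPER subset.

No, A is not a proper subset of B


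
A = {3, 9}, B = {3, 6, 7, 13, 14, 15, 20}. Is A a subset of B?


A ⊆ B means every element of A is in B.
Elements in A not in B: {9}
So A ⊄ B.

No, A ⊄ B


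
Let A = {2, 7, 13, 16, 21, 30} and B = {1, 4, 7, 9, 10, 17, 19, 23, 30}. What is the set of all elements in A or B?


A ∪ B = all elements in A or B (or both)
A = {2, 7, 13, 16, 21, 30}
B = {1, 4, 7, 9, 10, 17, 19, 23, 30}
A ∪ B = {1, 2, 4, 7, 9, 10, 13, 16, 17, 19, 21, 23, 30}

A ∪ B = {1, 2, 4, 7, 9, 10, 13, 16, 17, 19, 21, 23, 30}


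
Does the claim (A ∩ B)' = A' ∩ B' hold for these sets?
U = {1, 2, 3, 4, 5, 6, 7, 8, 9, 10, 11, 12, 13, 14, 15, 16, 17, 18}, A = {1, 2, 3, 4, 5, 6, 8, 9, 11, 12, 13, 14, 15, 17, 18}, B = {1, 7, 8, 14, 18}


LHS: A ∩ B = {1, 8, 14, 18}
(A ∩ B)' = U \ (A ∩ B) = {2, 3, 4, 5, 6, 7, 9, 10, 11, 12, 13, 15, 16, 17}
A' = {7, 10, 16}, B' = {2, 3, 4, 5, 6, 9, 10, 11, 12, 13, 15, 16, 17}
Claimed RHS: A' ∩ B' = {10, 16}
Identity is INVALID: LHS = {2, 3, 4, 5, 6, 7, 9, 10, 11, 12, 13, 15, 16, 17} but the RHS claimed here equals {10, 16}. The correct form is (A ∩ B)' = A' ∪ B'.

Identity is invalid: (A ∩ B)' = {2, 3, 4, 5, 6, 7, 9, 10, 11, 12, 13, 15, 16, 17} but A' ∩ B' = {10, 16}. The correct De Morgan law is (A ∩ B)' = A' ∪ B'.


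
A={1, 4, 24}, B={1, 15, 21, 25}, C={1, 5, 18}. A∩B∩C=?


A ∩ B = {1}
(A ∩ B) ∩ C = {1}

A ∩ B ∩ C = {1}


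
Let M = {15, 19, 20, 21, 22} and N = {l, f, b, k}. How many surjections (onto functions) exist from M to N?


n = |M| = 5, k = |N| = 4. Surjections via inclusion-exclusion:
S(n,k) = Σ(-1)^i × C(k,i) × (k-i)^n, i=0 to k
i=0: (-1)^0×C(4,0)×4^5 = 1024
i=1: (-1)^1×C(4,1)×3^5 = -972
i=2: (-1)^2×C(4,2)×2^5 = 192
i=3: (-1)^3×C(4,3)×1^5 = -4
i=4: (-1)^4×C(4,4)×0^5 = 0
Total = 240

Number of surjections = 240


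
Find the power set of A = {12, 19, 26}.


|A| = 3, so |P(A)| = 2^3 = 8
Enumerate subsets by cardinality (0 to 3):
∅, {12}, {19}, {26}, {12, 19}, {12, 26}, {19, 26}, {12, 19, 26}

P(A) has 8 subsets: ∅, {12}, {19}, {26}, {12, 19}, {12, 26}, {19, 26}, {12, 19, 26}


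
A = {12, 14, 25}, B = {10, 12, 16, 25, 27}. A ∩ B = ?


A ∩ B = elements in both A and B
A = {12, 14, 25}
B = {10, 12, 16, 25, 27}
A ∩ B = {12, 25}

A ∩ B = {12, 25}


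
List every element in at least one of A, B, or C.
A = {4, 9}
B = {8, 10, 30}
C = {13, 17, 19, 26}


A ∪ B = {4, 8, 9, 10, 30}
(A ∪ B) ∪ C = {4, 8, 9, 10, 13, 17, 19, 26, 30}

A ∪ B ∪ C = {4, 8, 9, 10, 13, 17, 19, 26, 30}


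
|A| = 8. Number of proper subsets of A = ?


Total subsets = 2^n = 2^8 = 256
Proper subsets exclude the set itself: 2^n - 1
= 256 - 1
= 255

Number of proper subsets = 255


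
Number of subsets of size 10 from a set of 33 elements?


C(n,k) = n! / (k!(n-k)!)
C(33,10) = 33! / (10!23!)
= 92561040

C(33,10) = 92561040


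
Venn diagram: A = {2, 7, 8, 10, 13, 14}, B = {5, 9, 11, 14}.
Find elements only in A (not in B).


A = {2, 7, 8, 10, 13, 14}
B = {5, 9, 11, 14}
Region: only in A (not in B)
Elements: {2, 7, 8, 10, 13}

Elements only in A (not in B): {2, 7, 8, 10, 13}


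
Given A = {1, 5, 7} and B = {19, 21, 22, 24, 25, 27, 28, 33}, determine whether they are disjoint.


Disjoint means A ∩ B = ∅.
A ∩ B = ∅
A ∩ B = ∅, so A and B are disjoint.

Yes, A and B are disjoint


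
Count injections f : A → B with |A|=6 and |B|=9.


An injection sends each of |A| = 6 inputs to a distinct output in B.
# injections = |B|·(|B|-1)·…·(|B|-|A|+1) = 9! / (9 - 6)!
= 9 × 8 × 7 × 6 × 5 × 4
= 60480

Number of injections = 60480


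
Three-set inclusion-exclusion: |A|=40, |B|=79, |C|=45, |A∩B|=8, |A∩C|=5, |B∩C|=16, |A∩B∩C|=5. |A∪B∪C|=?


|A∪B∪C| = |A|+|B|+|C| - |A∩B|-|A∩C|-|B∩C| + |A∩B∩C|
= 40+79+45 - 8-5-16 + 5
= 164 - 29 + 5
= 140

|A ∪ B ∪ C| = 140


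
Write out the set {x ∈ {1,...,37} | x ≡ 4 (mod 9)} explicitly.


Checking each candidate:
Condition: x in {1,...,37} with x ≡ 4 (mod 9)
Result = {4, 13, 22, 31}

{4, 13, 22, 31}


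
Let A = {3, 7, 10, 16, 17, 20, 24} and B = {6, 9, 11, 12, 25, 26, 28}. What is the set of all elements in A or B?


A ∪ B = all elements in A or B (or both)
A = {3, 7, 10, 16, 17, 20, 24}
B = {6, 9, 11, 12, 25, 26, 28}
A ∪ B = {3, 6, 7, 9, 10, 11, 12, 16, 17, 20, 24, 25, 26, 28}

A ∪ B = {3, 6, 7, 9, 10, 11, 12, 16, 17, 20, 24, 25, 26, 28}


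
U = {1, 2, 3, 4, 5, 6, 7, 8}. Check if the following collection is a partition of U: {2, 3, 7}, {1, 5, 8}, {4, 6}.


A partition requires: (1) non-empty parts, (2) pairwise disjoint, (3) union = U
Parts: {2, 3, 7}, {1, 5, 8}, {4, 6}
Union of parts: {1, 2, 3, 4, 5, 6, 7, 8}
U = {1, 2, 3, 4, 5, 6, 7, 8}
All non-empty? True
Pairwise disjoint? True
Covers U? True

Yes, valid partition


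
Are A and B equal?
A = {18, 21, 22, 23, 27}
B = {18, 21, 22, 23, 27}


Two sets are equal iff they have exactly the same elements.
A = {18, 21, 22, 23, 27}
B = {18, 21, 22, 23, 27}
Same elements → A = B

Yes, A = B


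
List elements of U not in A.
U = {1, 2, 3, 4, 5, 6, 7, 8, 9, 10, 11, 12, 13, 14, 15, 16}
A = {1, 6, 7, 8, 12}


Aᶜ = U \ A = elements in U but not in A
U = {1, 2, 3, 4, 5, 6, 7, 8, 9, 10, 11, 12, 13, 14, 15, 16}
A = {1, 6, 7, 8, 12}
Aᶜ = {2, 3, 4, 5, 9, 10, 11, 13, 14, 15, 16}

Aᶜ = {2, 3, 4, 5, 9, 10, 11, 13, 14, 15, 16}


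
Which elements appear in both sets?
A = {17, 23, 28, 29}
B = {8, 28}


A ∩ B = elements in both A and B
A = {17, 23, 28, 29}
B = {8, 28}
A ∩ B = {28}

A ∩ B = {28}


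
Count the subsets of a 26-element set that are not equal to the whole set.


Total subsets = 2^n = 2^26 = 67108864
Proper subsets exclude the set itself: 2^n - 1
= 67108864 - 1
= 67108863

Number of proper subsets = 67108863


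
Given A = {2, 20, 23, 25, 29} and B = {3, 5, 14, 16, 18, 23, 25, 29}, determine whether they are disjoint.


Disjoint means A ∩ B = ∅.
A ∩ B = {23, 25, 29}
A ∩ B ≠ ∅, so A and B are NOT disjoint.

No, A and B are not disjoint (A ∩ B = {23, 25, 29})


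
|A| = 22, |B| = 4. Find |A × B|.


|A × B| = |A| × |B|
= 22 × 4
= 88

|A × B| = 88


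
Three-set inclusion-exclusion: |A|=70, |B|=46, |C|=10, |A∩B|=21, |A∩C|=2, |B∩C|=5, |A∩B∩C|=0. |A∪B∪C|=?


|A∪B∪C| = |A|+|B|+|C| - |A∩B|-|A∩C|-|B∩C| + |A∩B∩C|
= 70+46+10 - 21-2-5 + 0
= 126 - 28 + 0
= 98

|A ∪ B ∪ C| = 98


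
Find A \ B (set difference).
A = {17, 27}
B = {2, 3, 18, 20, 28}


A \ B = elements in A but not in B
A = {17, 27}
B = {2, 3, 18, 20, 28}
Remove from A any elements in B
A \ B = {17, 27}

A \ B = {17, 27}


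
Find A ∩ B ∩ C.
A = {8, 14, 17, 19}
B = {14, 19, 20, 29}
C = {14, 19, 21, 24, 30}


A ∩ B = {14, 19}
(A ∩ B) ∩ C = {14, 19}

A ∩ B ∩ C = {14, 19}


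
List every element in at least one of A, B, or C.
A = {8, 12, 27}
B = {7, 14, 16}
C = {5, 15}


A ∪ B = {7, 8, 12, 14, 16, 27}
(A ∪ B) ∪ C = {5, 7, 8, 12, 14, 15, 16, 27}

A ∪ B ∪ C = {5, 7, 8, 12, 14, 15, 16, 27}


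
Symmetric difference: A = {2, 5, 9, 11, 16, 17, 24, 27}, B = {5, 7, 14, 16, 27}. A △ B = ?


A △ B = (A \ B) ∪ (B \ A) = elements in exactly one of A or B
A \ B = {2, 9, 11, 17, 24}
B \ A = {7, 14}
A △ B = {2, 7, 9, 11, 14, 17, 24}

A △ B = {2, 7, 9, 11, 14, 17, 24}


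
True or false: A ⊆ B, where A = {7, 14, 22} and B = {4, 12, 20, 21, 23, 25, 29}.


A ⊆ B means every element of A is in B.
Elements in A not in B: {7, 14, 22}
So A ⊄ B.

No, A ⊄ B


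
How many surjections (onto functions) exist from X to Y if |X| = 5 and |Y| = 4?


n = |X| = 5, k = |Y| = 4. Surjections via inclusion-exclusion:
S(n,k) = Σ(-1)^i × C(k,i) × (k-i)^n, i=0 to k
i=0: (-1)^0×C(4,0)×4^5 = 1024
i=1: (-1)^1×C(4,1)×3^5 = -972
i=2: (-1)^2×C(4,2)×2^5 = 192
i=3: (-1)^3×C(4,3)×1^5 = -4
i=4: (-1)^4×C(4,4)×0^5 = 0
Total = 240

Number of surjections = 240


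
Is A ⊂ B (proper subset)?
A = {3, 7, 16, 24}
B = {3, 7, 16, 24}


A ⊂ B requires: A ⊆ B AND A ≠ B.
A ⊆ B? Yes
A = B? Yes
A = B, so A is not a PROPER subset.

No, A is not a proper subset of B


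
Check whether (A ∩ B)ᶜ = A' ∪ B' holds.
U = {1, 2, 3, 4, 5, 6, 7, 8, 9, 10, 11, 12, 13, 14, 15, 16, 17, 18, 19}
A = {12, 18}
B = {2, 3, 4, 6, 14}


LHS: A ∩ B = ∅
(A ∩ B)' = U \ (A ∩ B) = {1, 2, 3, 4, 5, 6, 7, 8, 9, 10, 11, 12, 13, 14, 15, 16, 17, 18, 19}
A' = {1, 2, 3, 4, 5, 6, 7, 8, 9, 10, 11, 13, 14, 15, 16, 17, 19}, B' = {1, 5, 7, 8, 9, 10, 11, 12, 13, 15, 16, 17, 18, 19}
Claimed RHS: A' ∪ B' = {1, 2, 3, 4, 5, 6, 7, 8, 9, 10, 11, 12, 13, 14, 15, 16, 17, 18, 19}
Identity is VALID: LHS = RHS = {1, 2, 3, 4, 5, 6, 7, 8, 9, 10, 11, 12, 13, 14, 15, 16, 17, 18, 19} ✓

Identity is valid. (A ∩ B)' = A' ∪ B' = {1, 2, 3, 4, 5, 6, 7, 8, 9, 10, 11, 12, 13, 14, 15, 16, 17, 18, 19}


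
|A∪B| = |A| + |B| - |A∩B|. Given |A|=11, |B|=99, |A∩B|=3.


|A ∪ B| = |A| + |B| - |A ∩ B|
= 11 + 99 - 3
= 107

|A ∪ B| = 107


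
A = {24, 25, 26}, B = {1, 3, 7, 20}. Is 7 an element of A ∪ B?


A = {24, 25, 26}, B = {1, 3, 7, 20}
A ∪ B = all elements in A or B
A ∪ B = {1, 3, 7, 20, 24, 25, 26}
Checking if 7 ∈ A ∪ B
7 is in A ∪ B → True

7 ∈ A ∪ B


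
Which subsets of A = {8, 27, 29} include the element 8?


A subset of A contains 8 iff the remaining 2 elements form any subset of A \ {8}.
Count: 2^(n-1) = 2^2 = 4
Subsets containing 8: {8}, {8, 27}, {8, 29}, {8, 27, 29}

Subsets containing 8 (4 total): {8}, {8, 27}, {8, 29}, {8, 27, 29}


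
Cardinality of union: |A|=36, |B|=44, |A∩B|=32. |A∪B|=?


|A ∪ B| = |A| + |B| - |A ∩ B|
= 36 + 44 - 32
= 48

|A ∪ B| = 48


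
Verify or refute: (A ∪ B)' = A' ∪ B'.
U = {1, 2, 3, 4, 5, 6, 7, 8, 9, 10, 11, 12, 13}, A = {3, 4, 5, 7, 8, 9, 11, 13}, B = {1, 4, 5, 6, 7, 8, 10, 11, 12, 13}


LHS: A ∪ B = {1, 3, 4, 5, 6, 7, 8, 9, 10, 11, 12, 13}
(A ∪ B)' = U \ (A ∪ B) = {2}
A' = {1, 2, 6, 10, 12}, B' = {2, 3, 9}
Claimed RHS: A' ∪ B' = {1, 2, 3, 6, 9, 10, 12}
Identity is INVALID: LHS = {2} but the RHS claimed here equals {1, 2, 3, 6, 9, 10, 12}. The correct form is (A ∪ B)' = A' ∩ B'.

Identity is invalid: (A ∪ B)' = {2} but A' ∪ B' = {1, 2, 3, 6, 9, 10, 12}. The correct De Morgan law is (A ∪ B)' = A' ∩ B'.


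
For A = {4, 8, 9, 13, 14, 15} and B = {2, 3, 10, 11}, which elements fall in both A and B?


A = {4, 8, 9, 13, 14, 15}
B = {2, 3, 10, 11}
Region: in both A and B
Elements: ∅

Elements in both A and B: ∅


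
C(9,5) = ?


C(n,k) = n! / (k!(n-k)!)
C(9,5) = 9! / (5!4!)
= 126

C(9,5) = 126


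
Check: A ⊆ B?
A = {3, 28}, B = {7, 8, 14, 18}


A ⊆ B means every element of A is in B.
Elements in A not in B: {3, 28}
So A ⊄ B.

No, A ⊄ B


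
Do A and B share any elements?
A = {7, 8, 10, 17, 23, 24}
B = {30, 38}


Disjoint means A ∩ B = ∅.
A ∩ B = ∅
A ∩ B = ∅, so A and B are disjoint.

No — A and B share no elements (A ∩ B = ∅), so they are disjoint


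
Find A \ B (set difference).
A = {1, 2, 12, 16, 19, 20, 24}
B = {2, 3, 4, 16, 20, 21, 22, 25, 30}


A \ B = elements in A but not in B
A = {1, 2, 12, 16, 19, 20, 24}
B = {2, 3, 4, 16, 20, 21, 22, 25, 30}
Remove from A any elements in B
A \ B = {1, 12, 19, 24}

A \ B = {1, 12, 19, 24}


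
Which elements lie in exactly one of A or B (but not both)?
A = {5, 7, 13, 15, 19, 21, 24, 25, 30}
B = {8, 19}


A △ B = (A \ B) ∪ (B \ A) = elements in exactly one of A or B
A \ B = {5, 7, 13, 15, 21, 24, 25, 30}
B \ A = {8}
A △ B = {5, 7, 8, 13, 15, 21, 24, 25, 30}

A △ B = {5, 7, 8, 13, 15, 21, 24, 25, 30}


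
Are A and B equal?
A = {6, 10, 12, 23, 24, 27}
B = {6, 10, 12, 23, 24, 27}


Two sets are equal iff they have exactly the same elements.
A = {6, 10, 12, 23, 24, 27}
B = {6, 10, 12, 23, 24, 27}
Same elements → A = B

Yes, A = B


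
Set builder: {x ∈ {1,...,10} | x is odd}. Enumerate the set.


Checking each candidate:
Condition: odd numbers in {1,...,10}
Result = {1, 3, 5, 7, 9}

{1, 3, 5, 7, 9}


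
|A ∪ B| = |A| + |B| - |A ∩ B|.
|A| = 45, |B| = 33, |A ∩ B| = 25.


|A ∪ B| = |A| + |B| - |A ∩ B|
= 45 + 33 - 25
= 53

|A ∪ B| = 53


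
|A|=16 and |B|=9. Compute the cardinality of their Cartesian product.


|A × B| = |A| × |B|
= 16 × 9
= 144

|A × B| = 144


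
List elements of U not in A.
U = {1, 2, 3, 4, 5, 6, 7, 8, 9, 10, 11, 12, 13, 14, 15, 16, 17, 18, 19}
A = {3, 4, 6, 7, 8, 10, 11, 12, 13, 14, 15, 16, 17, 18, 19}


Aᶜ = U \ A = elements in U but not in A
U = {1, 2, 3, 4, 5, 6, 7, 8, 9, 10, 11, 12, 13, 14, 15, 16, 17, 18, 19}
A = {3, 4, 6, 7, 8, 10, 11, 12, 13, 14, 15, 16, 17, 18, 19}
Aᶜ = {1, 2, 5, 9}

Aᶜ = {1, 2, 5, 9}


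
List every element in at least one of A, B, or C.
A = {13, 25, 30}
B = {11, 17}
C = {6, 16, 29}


A ∪ B = {11, 13, 17, 25, 30}
(A ∪ B) ∪ C = {6, 11, 13, 16, 17, 25, 29, 30}

A ∪ B ∪ C = {6, 11, 13, 16, 17, 25, 29, 30}


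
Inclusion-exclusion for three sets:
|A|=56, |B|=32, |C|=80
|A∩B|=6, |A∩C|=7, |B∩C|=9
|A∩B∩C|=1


|A∪B∪C| = |A|+|B|+|C| - |A∩B|-|A∩C|-|B∩C| + |A∩B∩C|
= 56+32+80 - 6-7-9 + 1
= 168 - 22 + 1
= 147

|A ∪ B ∪ C| = 147


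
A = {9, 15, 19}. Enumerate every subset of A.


|A| = 3, so |P(A)| = 2^3 = 8
Enumerate subsets by cardinality (0 to 3):
∅, {9}, {15}, {19}, {9, 15}, {9, 19}, {15, 19}, {9, 15, 19}

P(A) has 8 subsets: ∅, {9}, {15}, {19}, {9, 15}, {9, 19}, {15, 19}, {9, 15, 19}


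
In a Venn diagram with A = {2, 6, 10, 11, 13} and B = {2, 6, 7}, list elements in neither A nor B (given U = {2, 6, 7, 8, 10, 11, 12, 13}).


A = {2, 6, 10, 11, 13}
B = {2, 6, 7}
Region: in neither A nor B (given U = {2, 6, 7, 8, 10, 11, 12, 13})
Elements: {8, 12}

Elements in neither A nor B (given U = {2, 6, 7, 8, 10, 11, 12, 13}): {8, 12}


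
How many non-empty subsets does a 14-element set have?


Total subsets = 2^n = 2^14 = 16384
Non-empty subsets exclude the empty set: 2^n - 1
= 16384 - 1
= 16383

Number of non-empty subsets = 16383


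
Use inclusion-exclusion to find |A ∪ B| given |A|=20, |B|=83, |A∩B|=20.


|A ∪ B| = |A| + |B| - |A ∩ B|
= 20 + 83 - 20
= 83

|A ∪ B| = 83


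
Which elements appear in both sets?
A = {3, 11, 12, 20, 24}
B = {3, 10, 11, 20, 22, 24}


A ∩ B = elements in both A and B
A = {3, 11, 12, 20, 24}
B = {3, 10, 11, 20, 22, 24}
A ∩ B = {3, 11, 20, 24}

A ∩ B = {3, 11, 20, 24}


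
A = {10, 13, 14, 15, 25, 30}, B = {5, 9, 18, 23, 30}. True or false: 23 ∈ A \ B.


A = {10, 13, 14, 15, 25, 30}, B = {5, 9, 18, 23, 30}
A \ B = elements in A but not in B
A \ B = {10, 13, 14, 15, 25}
Checking if 23 ∈ A \ B
23 is not in A \ B → False

23 ∉ A \ B


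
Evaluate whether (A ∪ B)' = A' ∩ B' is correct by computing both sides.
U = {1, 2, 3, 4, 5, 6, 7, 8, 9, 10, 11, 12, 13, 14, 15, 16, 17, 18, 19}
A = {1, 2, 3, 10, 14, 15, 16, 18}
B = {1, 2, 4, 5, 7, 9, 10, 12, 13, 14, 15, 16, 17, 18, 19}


LHS: A ∪ B = {1, 2, 3, 4, 5, 7, 9, 10, 12, 13, 14, 15, 16, 17, 18, 19}
(A ∪ B)' = U \ (A ∪ B) = {6, 8, 11}
A' = {4, 5, 6, 7, 8, 9, 11, 12, 13, 17, 19}, B' = {3, 6, 8, 11}
Claimed RHS: A' ∩ B' = {6, 8, 11}
Identity is VALID: LHS = RHS = {6, 8, 11} ✓

Identity is valid. (A ∪ B)' = A' ∩ B' = {6, 8, 11}


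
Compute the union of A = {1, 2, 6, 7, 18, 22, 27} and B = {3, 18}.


A ∪ B = all elements in A or B (or both)
A = {1, 2, 6, 7, 18, 22, 27}
B = {3, 18}
A ∪ B = {1, 2, 3, 6, 7, 18, 22, 27}

A ∪ B = {1, 2, 3, 6, 7, 18, 22, 27}


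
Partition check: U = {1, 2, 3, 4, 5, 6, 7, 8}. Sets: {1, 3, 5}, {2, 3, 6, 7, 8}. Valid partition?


A partition requires: (1) non-empty parts, (2) pairwise disjoint, (3) union = U
Parts: {1, 3, 5}, {2, 3, 6, 7, 8}
Union of parts: {1, 2, 3, 5, 6, 7, 8}
U = {1, 2, 3, 4, 5, 6, 7, 8}
All non-empty? True
Pairwise disjoint? False
Covers U? False

No, not a valid partition


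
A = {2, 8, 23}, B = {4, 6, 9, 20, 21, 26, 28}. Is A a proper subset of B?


A ⊂ B requires: A ⊆ B AND A ≠ B.
A ⊆ B? No
A ⊄ B, so A is not a proper subset.

No, A is not a proper subset of B


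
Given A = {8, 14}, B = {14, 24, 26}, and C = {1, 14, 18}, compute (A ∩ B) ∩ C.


A ∩ B = {14}
(A ∩ B) ∩ C = {14}

A ∩ B ∩ C = {14}


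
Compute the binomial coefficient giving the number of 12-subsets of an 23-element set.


C(n,k) = n! / (k!(n-k)!)
C(23,12) = 23! / (12!11!)
= 1352078

C(23,12) = 1352078


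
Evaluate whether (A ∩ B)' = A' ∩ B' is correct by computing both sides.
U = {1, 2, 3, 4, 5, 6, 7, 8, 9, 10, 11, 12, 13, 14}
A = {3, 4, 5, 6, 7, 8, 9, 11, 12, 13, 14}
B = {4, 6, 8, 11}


LHS: A ∩ B = {4, 6, 8, 11}
(A ∩ B)' = U \ (A ∩ B) = {1, 2, 3, 5, 7, 9, 10, 12, 13, 14}
A' = {1, 2, 10}, B' = {1, 2, 3, 5, 7, 9, 10, 12, 13, 14}
Claimed RHS: A' ∩ B' = {1, 2, 10}
Identity is INVALID: LHS = {1, 2, 3, 5, 7, 9, 10, 12, 13, 14} but the RHS claimed here equals {1, 2, 10}. The correct form is (A ∩ B)' = A' ∪ B'.

Identity is invalid: (A ∩ B)' = {1, 2, 3, 5, 7, 9, 10, 12, 13, 14} but A' ∩ B' = {1, 2, 10}. The correct De Morgan law is (A ∩ B)' = A' ∪ B'.


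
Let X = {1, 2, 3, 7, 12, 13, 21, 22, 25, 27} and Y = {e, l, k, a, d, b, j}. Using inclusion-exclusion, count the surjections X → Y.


n = |X| = 10, k = |Y| = 7. Surjections via inclusion-exclusion:
S(n,k) = Σ(-1)^i × C(k,i) × (k-i)^n, i=0 to k
i=0: (-1)^0×C(7,0)×7^10 = 282475249
i=1: (-1)^1×C(7,1)×6^10 = -423263232
i=2: (-1)^2×C(7,2)×5^10 = 205078125
i=3: (-1)^3×C(7,3)×4^10 = -36700160
i=4: (-1)^4×C(7,4)×3^10 = 2066715
i=5: (-1)^5×C(7,5)×2^10 = -21504
i=6: (-1)^6×C(7,6)×1^10 = 7
i=7: (-1)^7×C(7,7)×0^10 = 0
Total = 29635200

Number of surjections = 29635200


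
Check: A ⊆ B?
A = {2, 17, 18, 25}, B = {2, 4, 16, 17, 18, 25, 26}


A ⊆ B means every element of A is in B.
All elements of A are in B.
So A ⊆ B.

Yes, A ⊆ B


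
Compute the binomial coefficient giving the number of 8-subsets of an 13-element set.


C(n,k) = n! / (k!(n-k)!)
C(13,8) = 13! / (8!5!)
= 1287

C(13,8) = 1287


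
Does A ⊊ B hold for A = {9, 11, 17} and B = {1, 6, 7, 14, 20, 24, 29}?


A ⊂ B requires: A ⊆ B AND A ≠ B.
A ⊆ B? No
A ⊄ B, so A is not a proper subset.

No, A is not a proper subset of B


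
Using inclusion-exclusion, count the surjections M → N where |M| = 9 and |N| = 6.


n = |M| = 9, k = |N| = 6. Surjections via inclusion-exclusion:
S(n,k) = Σ(-1)^i × C(k,i) × (k-i)^n, i=0 to k
i=0: (-1)^0×C(6,0)×6^9 = 10077696
i=1: (-1)^1×C(6,1)×5^9 = -11718750
i=2: (-1)^2×C(6,2)×4^9 = 3932160
i=3: (-1)^3×C(6,3)×3^9 = -393660
i=4: (-1)^4×C(6,4)×2^9 = 7680
i=5: (-1)^5×C(6,5)×1^9 = -6
i=6: (-1)^6×C(6,6)×0^9 = 0
Total = 1905120

Number of surjections = 1905120


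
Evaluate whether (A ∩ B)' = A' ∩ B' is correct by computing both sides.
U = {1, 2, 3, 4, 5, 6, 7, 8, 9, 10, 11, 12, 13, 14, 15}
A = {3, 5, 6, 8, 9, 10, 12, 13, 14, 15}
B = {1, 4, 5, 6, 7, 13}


LHS: A ∩ B = {5, 6, 13}
(A ∩ B)' = U \ (A ∩ B) = {1, 2, 3, 4, 7, 8, 9, 10, 11, 12, 14, 15}
A' = {1, 2, 4, 7, 11}, B' = {2, 3, 8, 9, 10, 11, 12, 14, 15}
Claimed RHS: A' ∩ B' = {2, 11}
Identity is INVALID: LHS = {1, 2, 3, 4, 7, 8, 9, 10, 11, 12, 14, 15} but the RHS claimed here equals {2, 11}. The correct form is (A ∩ B)' = A' ∪ B'.

Identity is invalid: (A ∩ B)' = {1, 2, 3, 4, 7, 8, 9, 10, 11, 12, 14, 15} but A' ∩ B' = {2, 11}. The correct De Morgan law is (A ∩ B)' = A' ∪ B'.


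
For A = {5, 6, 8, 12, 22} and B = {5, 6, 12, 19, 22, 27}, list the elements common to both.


A ∩ B = elements in both A and B
A = {5, 6, 8, 12, 22}
B = {5, 6, 12, 19, 22, 27}
A ∩ B = {5, 6, 12, 22}

A ∩ B = {5, 6, 12, 22}


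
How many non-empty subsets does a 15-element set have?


Total subsets = 2^n = 2^15 = 32768
Non-empty subsets exclude the empty set: 2^n - 1
= 32768 - 1
= 32767

Number of non-empty subsets = 32767


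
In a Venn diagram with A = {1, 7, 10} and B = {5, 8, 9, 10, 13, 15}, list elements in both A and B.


A = {1, 7, 10}
B = {5, 8, 9, 10, 13, 15}
Region: in both A and B
Elements: {10}

Elements in both A and B: {10}


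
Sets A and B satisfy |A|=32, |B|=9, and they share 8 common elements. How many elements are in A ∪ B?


|A ∪ B| = |A| + |B| - |A ∩ B|
= 32 + 9 - 8
= 33

|A ∪ B| = 33


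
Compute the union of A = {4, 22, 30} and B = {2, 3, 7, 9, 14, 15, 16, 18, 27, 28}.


A ∪ B = all elements in A or B (or both)
A = {4, 22, 30}
B = {2, 3, 7, 9, 14, 15, 16, 18, 27, 28}
A ∪ B = {2, 3, 4, 7, 9, 14, 15, 16, 18, 22, 27, 28, 30}

A ∪ B = {2, 3, 4, 7, 9, 14, 15, 16, 18, 22, 27, 28, 30}


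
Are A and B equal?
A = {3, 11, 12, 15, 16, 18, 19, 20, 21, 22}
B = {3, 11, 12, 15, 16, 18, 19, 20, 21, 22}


Two sets are equal iff they have exactly the same elements.
A = {3, 11, 12, 15, 16, 18, 19, 20, 21, 22}
B = {3, 11, 12, 15, 16, 18, 19, 20, 21, 22}
Same elements → A = B

Yes, A = B


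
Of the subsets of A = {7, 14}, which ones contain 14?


A subset of A contains 14 iff the remaining 1 elements form any subset of A \ {14}.
Count: 2^(n-1) = 2^1 = 2
Subsets containing 14: {14}, {7, 14}

Subsets containing 14 (2 total): {14}, {7, 14}


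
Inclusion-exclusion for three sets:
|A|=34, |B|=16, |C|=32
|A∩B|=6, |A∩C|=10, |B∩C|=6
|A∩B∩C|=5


|A∪B∪C| = |A|+|B|+|C| - |A∩B|-|A∩C|-|B∩C| + |A∩B∩C|
= 34+16+32 - 6-10-6 + 5
= 82 - 22 + 5
= 65

|A ∪ B ∪ C| = 65


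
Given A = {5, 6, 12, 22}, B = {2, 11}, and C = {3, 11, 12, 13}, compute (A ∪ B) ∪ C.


A ∪ B = {2, 5, 6, 11, 12, 22}
(A ∪ B) ∪ C = {2, 3, 5, 6, 11, 12, 13, 22}

A ∪ B ∪ C = {2, 3, 5, 6, 11, 12, 13, 22}


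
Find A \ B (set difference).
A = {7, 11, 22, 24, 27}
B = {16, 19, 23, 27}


A \ B = elements in A but not in B
A = {7, 11, 22, 24, 27}
B = {16, 19, 23, 27}
Remove from A any elements in B
A \ B = {7, 11, 22, 24}

A \ B = {7, 11, 22, 24}


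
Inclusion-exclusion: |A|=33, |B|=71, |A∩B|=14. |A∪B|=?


|A ∪ B| = |A| + |B| - |A ∩ B|
= 33 + 71 - 14
= 90

|A ∪ B| = 90


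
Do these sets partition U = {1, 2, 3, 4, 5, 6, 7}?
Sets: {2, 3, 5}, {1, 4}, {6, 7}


A partition requires: (1) non-empty parts, (2) pairwise disjoint, (3) union = U
Parts: {2, 3, 5}, {1, 4}, {6, 7}
Union of parts: {1, 2, 3, 4, 5, 6, 7}
U = {1, 2, 3, 4, 5, 6, 7}
All non-empty? True
Pairwise disjoint? True
Covers U? True

Yes, valid partition


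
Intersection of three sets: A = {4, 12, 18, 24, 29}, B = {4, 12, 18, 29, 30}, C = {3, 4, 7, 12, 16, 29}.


A ∩ B = {4, 12, 18, 29}
(A ∩ B) ∩ C = {4, 12, 29}

A ∩ B ∩ C = {4, 12, 29}


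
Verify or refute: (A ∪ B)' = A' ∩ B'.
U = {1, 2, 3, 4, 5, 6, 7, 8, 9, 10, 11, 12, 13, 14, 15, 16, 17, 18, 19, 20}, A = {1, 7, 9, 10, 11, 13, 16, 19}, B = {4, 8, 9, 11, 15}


LHS: A ∪ B = {1, 4, 7, 8, 9, 10, 11, 13, 15, 16, 19}
(A ∪ B)' = U \ (A ∪ B) = {2, 3, 5, 6, 12, 14, 17, 18, 20}
A' = {2, 3, 4, 5, 6, 8, 12, 14, 15, 17, 18, 20}, B' = {1, 2, 3, 5, 6, 7, 10, 12, 13, 14, 16, 17, 18, 19, 20}
Claimed RHS: A' ∩ B' = {2, 3, 5, 6, 12, 14, 17, 18, 20}
Identity is VALID: LHS = RHS = {2, 3, 5, 6, 12, 14, 17, 18, 20} ✓

Identity is valid. (A ∪ B)' = A' ∩ B' = {2, 3, 5, 6, 12, 14, 17, 18, 20}


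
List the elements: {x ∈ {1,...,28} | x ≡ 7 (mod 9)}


Checking each candidate:
Condition: x in {1,...,28} with x ≡ 7 (mod 9)
Result = {7, 16, 25}

{7, 16, 25}


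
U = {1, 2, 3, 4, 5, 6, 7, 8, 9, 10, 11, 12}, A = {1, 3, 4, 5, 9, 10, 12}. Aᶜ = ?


Aᶜ = U \ A = elements in U but not in A
U = {1, 2, 3, 4, 5, 6, 7, 8, 9, 10, 11, 12}
A = {1, 3, 4, 5, 9, 10, 12}
Aᶜ = {2, 6, 7, 8, 11}

Aᶜ = {2, 6, 7, 8, 11}


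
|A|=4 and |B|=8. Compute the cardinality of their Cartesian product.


|A × B| = |A| × |B|
= 4 × 8
= 32

|A × B| = 32


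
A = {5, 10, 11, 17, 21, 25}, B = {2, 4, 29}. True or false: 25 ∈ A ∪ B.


A = {5, 10, 11, 17, 21, 25}, B = {2, 4, 29}
A ∪ B = all elements in A or B
A ∪ B = {2, 4, 5, 10, 11, 17, 21, 25, 29}
Checking if 25 ∈ A ∪ B
25 is in A ∪ B → True

25 ∈ A ∪ B


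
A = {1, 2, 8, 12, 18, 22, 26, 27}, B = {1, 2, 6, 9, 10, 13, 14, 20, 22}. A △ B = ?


A △ B = (A \ B) ∪ (B \ A) = elements in exactly one of A or B
A \ B = {8, 12, 18, 26, 27}
B \ A = {6, 9, 10, 13, 14, 20}
A △ B = {6, 8, 9, 10, 12, 13, 14, 18, 20, 26, 27}

A △ B = {6, 8, 9, 10, 12, 13, 14, 18, 20, 26, 27}


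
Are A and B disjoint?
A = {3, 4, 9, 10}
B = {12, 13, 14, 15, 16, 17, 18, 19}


Disjoint means A ∩ B = ∅.
A ∩ B = ∅
A ∩ B = ∅, so A and B are disjoint.

Yes, A and B are disjoint


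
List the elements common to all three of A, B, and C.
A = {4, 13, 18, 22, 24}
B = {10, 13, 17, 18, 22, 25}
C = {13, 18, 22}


A ∩ B = {13, 18, 22}
(A ∩ B) ∩ C = {13, 18, 22}

A ∩ B ∩ C = {13, 18, 22}


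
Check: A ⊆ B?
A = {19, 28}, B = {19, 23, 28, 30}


A ⊆ B means every element of A is in B.
All elements of A are in B.
So A ⊆ B.

Yes, A ⊆ B


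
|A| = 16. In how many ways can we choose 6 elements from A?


C(n,k) = n! / (k!(n-k)!)
C(16,6) = 16! / (6!10!)
= 8008

C(16,6) = 8008


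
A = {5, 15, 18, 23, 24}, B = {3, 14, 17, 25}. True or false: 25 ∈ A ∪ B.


A = {5, 15, 18, 23, 24}, B = {3, 14, 17, 25}
A ∪ B = all elements in A or B
A ∪ B = {3, 5, 14, 15, 17, 18, 23, 24, 25}
Checking if 25 ∈ A ∪ B
25 is in A ∪ B → True

25 ∈ A ∪ B


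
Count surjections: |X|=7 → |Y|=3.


n = |X| = 7, k = |Y| = 3. Surjections via inclusion-exclusion:
S(n,k) = Σ(-1)^i × C(k,i) × (k-i)^n, i=0 to k
i=0: (-1)^0×C(3,0)×3^7 = 2187
i=1: (-1)^1×C(3,1)×2^7 = -384
i=2: (-1)^2×C(3,2)×1^7 = 3
i=3: (-1)^3×C(3,3)×0^7 = 0
Total = 1806

Number of surjections = 1806


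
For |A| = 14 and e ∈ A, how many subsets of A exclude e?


Subsets of A avoiding e are subsets of A \ {e}, which has 13 elements.
Count = 2^(n-1) = 2^13
= 8192

Number of subsets avoiding e = 8192


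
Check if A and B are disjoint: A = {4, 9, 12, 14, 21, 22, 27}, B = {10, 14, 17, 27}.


Disjoint means A ∩ B = ∅.
A ∩ B = {14, 27}
A ∩ B ≠ ∅, so A and B are NOT disjoint.

No, A and B are not disjoint (A ∩ B = {14, 27})


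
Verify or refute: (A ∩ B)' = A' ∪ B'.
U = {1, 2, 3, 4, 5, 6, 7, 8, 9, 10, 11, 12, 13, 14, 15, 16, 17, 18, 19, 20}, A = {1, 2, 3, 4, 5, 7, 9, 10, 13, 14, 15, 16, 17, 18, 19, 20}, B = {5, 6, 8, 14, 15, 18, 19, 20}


LHS: A ∩ B = {5, 14, 15, 18, 19, 20}
(A ∩ B)' = U \ (A ∩ B) = {1, 2, 3, 4, 6, 7, 8, 9, 10, 11, 12, 13, 16, 17}
A' = {6, 8, 11, 12}, B' = {1, 2, 3, 4, 7, 9, 10, 11, 12, 13, 16, 17}
Claimed RHS: A' ∪ B' = {1, 2, 3, 4, 6, 7, 8, 9, 10, 11, 12, 13, 16, 17}
Identity is VALID: LHS = RHS = {1, 2, 3, 4, 6, 7, 8, 9, 10, 11, 12, 13, 16, 17} ✓

Identity is valid. (A ∩ B)' = A' ∪ B' = {1, 2, 3, 4, 6, 7, 8, 9, 10, 11, 12, 13, 16, 17}


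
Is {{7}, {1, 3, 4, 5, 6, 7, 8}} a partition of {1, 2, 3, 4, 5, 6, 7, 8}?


A partition requires: (1) non-empty parts, (2) pairwise disjoint, (3) union = U
Parts: {7}, {1, 3, 4, 5, 6, 7, 8}
Union of parts: {1, 3, 4, 5, 6, 7, 8}
U = {1, 2, 3, 4, 5, 6, 7, 8}
All non-empty? True
Pairwise disjoint? False
Covers U? False

No, not a valid partition


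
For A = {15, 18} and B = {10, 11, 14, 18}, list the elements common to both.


A ∩ B = elements in both A and B
A = {15, 18}
B = {10, 11, 14, 18}
A ∩ B = {18}

A ∩ B = {18}


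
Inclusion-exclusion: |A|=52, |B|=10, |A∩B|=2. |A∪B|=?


|A ∪ B| = |A| + |B| - |A ∩ B|
= 52 + 10 - 2
= 60

|A ∪ B| = 60


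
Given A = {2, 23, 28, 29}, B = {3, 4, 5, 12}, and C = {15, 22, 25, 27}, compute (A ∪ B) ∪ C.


A ∪ B = {2, 3, 4, 5, 12, 23, 28, 29}
(A ∪ B) ∪ C = {2, 3, 4, 5, 12, 15, 22, 23, 25, 27, 28, 29}

A ∪ B ∪ C = {2, 3, 4, 5, 12, 15, 22, 23, 25, 27, 28, 29}


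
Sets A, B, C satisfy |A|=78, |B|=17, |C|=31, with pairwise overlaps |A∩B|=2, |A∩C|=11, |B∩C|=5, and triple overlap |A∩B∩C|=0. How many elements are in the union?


|A∪B∪C| = |A|+|B|+|C| - |A∩B|-|A∩C|-|B∩C| + |A∩B∩C|
= 78+17+31 - 2-11-5 + 0
= 126 - 18 + 0
= 108

|A ∪ B ∪ C| = 108


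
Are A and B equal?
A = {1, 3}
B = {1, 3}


Two sets are equal iff they have exactly the same elements.
A = {1, 3}
B = {1, 3}
Same elements → A = B

Yes, A = B


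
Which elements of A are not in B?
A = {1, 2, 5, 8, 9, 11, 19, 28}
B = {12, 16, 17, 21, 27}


A \ B = elements in A but not in B
A = {1, 2, 5, 8, 9, 11, 19, 28}
B = {12, 16, 17, 21, 27}
Remove from A any elements in B
A \ B = {1, 2, 5, 8, 9, 11, 19, 28}

A \ B = {1, 2, 5, 8, 9, 11, 19, 28}


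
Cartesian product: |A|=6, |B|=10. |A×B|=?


|A × B| = |A| × |B|
= 6 × 10
= 60

|A × B| = 60


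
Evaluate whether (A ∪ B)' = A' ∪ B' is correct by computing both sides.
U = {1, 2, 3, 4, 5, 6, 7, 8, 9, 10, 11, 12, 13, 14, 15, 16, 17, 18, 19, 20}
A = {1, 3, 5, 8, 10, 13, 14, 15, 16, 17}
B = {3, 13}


LHS: A ∪ B = {1, 3, 5, 8, 10, 13, 14, 15, 16, 17}
(A ∪ B)' = U \ (A ∪ B) = {2, 4, 6, 7, 9, 11, 12, 18, 19, 20}
A' = {2, 4, 6, 7, 9, 11, 12, 18, 19, 20}, B' = {1, 2, 4, 5, 6, 7, 8, 9, 10, 11, 12, 14, 15, 16, 17, 18, 19, 20}
Claimed RHS: A' ∪ B' = {1, 2, 4, 5, 6, 7, 8, 9, 10, 11, 12, 14, 15, 16, 17, 18, 19, 20}
Identity is INVALID: LHS = {2, 4, 6, 7, 9, 11, 12, 18, 19, 20} but the RHS claimed here equals {1, 2, 4, 5, 6, 7, 8, 9, 10, 11, 12, 14, 15, 16, 17, 18, 19, 20}. The correct form is (A ∪ B)' = A' ∩ B'.

Identity is invalid: (A ∪ B)' = {2, 4, 6, 7, 9, 11, 12, 18, 19, 20} but A' ∪ B' = {1, 2, 4, 5, 6, 7, 8, 9, 10, 11, 12, 14, 15, 16, 17, 18, 19, 20}. The correct De Morgan law is (A ∪ B)' = A' ∩ B'.


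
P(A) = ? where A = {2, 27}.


|A| = 2, so |P(A)| = 2^2 = 4
Enumerate subsets by cardinality (0 to 2):
∅, {2}, {27}, {2, 27}

P(A) has 4 subsets: ∅, {2}, {27}, {2, 27}


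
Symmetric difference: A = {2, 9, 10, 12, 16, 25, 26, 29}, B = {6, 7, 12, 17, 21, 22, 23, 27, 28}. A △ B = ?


A △ B = (A \ B) ∪ (B \ A) = elements in exactly one of A or B
A \ B = {2, 9, 10, 16, 25, 26, 29}
B \ A = {6, 7, 17, 21, 22, 23, 27, 28}
A △ B = {2, 6, 7, 9, 10, 16, 17, 21, 22, 23, 25, 26, 27, 28, 29}

A △ B = {2, 6, 7, 9, 10, 16, 17, 21, 22, 23, 25, 26, 27, 28, 29}


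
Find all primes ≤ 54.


Checking each candidate:
Condition: primes ≤ 54
Result = {2, 3, 5, 7, 11, 13, 17, 19, 23, 29, 31, 37, 41, 43, 47, 53}

{2, 3, 5, 7, 11, 13, 17, 19, 23, 29, 31, 37, 41, 43, 47, 53}


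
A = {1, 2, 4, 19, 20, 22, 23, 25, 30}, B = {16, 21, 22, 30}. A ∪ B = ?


A ∪ B = all elements in A or B (or both)
A = {1, 2, 4, 19, 20, 22, 23, 25, 30}
B = {16, 21, 22, 30}
A ∪ B = {1, 2, 4, 16, 19, 20, 21, 22, 23, 25, 30}

A ∪ B = {1, 2, 4, 16, 19, 20, 21, 22, 23, 25, 30}


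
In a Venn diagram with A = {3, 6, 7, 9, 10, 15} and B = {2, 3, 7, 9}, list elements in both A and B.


A = {3, 6, 7, 9, 10, 15}
B = {2, 3, 7, 9}
Region: in both A and B
Elements: {3, 7, 9}

Elements in both A and B: {3, 7, 9}


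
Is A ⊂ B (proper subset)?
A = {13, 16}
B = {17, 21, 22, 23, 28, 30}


A ⊂ B requires: A ⊆ B AND A ≠ B.
A ⊆ B? No
A ⊄ B, so A is not a proper subset.

No, A is not a proper subset of B


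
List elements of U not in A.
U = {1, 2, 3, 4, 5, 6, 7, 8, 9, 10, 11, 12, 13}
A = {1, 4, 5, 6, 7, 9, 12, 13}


Aᶜ = U \ A = elements in U but not in A
U = {1, 2, 3, 4, 5, 6, 7, 8, 9, 10, 11, 12, 13}
A = {1, 4, 5, 6, 7, 9, 12, 13}
Aᶜ = {2, 3, 8, 10, 11}

Aᶜ = {2, 3, 8, 10, 11}


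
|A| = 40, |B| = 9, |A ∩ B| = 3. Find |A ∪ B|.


|A ∪ B| = |A| + |B| - |A ∩ B|
= 40 + 9 - 3
= 46

|A ∪ B| = 46


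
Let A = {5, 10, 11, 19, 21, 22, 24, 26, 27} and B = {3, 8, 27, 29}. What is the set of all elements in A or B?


A ∪ B = all elements in A or B (or both)
A = {5, 10, 11, 19, 21, 22, 24, 26, 27}
B = {3, 8, 27, 29}
A ∪ B = {3, 5, 8, 10, 11, 19, 21, 22, 24, 26, 27, 29}

A ∪ B = {3, 5, 8, 10, 11, 19, 21, 22, 24, 26, 27, 29}


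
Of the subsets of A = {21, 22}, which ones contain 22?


A subset of A contains 22 iff the remaining 1 elements form any subset of A \ {22}.
Count: 2^(n-1) = 2^1 = 2
Subsets containing 22: {22}, {21, 22}

Subsets containing 22 (2 total): {22}, {21, 22}


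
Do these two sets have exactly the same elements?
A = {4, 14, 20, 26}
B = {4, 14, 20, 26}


Two sets are equal iff they have exactly the same elements.
A = {4, 14, 20, 26}
B = {4, 14, 20, 26}
Same elements → A = B

Yes, A = B


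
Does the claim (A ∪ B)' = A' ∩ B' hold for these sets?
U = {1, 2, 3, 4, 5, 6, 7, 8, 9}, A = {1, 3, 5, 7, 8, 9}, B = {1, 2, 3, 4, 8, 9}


LHS: A ∪ B = {1, 2, 3, 4, 5, 7, 8, 9}
(A ∪ B)' = U \ (A ∪ B) = {6}
A' = {2, 4, 6}, B' = {5, 6, 7}
Claimed RHS: A' ∩ B' = {6}
Identity is VALID: LHS = RHS = {6} ✓

Identity is valid. (A ∪ B)' = A' ∩ B' = {6}


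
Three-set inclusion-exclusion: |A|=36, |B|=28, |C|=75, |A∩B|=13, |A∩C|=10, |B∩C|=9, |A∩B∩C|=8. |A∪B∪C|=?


|A∪B∪C| = |A|+|B|+|C| - |A∩B|-|A∩C|-|B∩C| + |A∩B∩C|
= 36+28+75 - 13-10-9 + 8
= 139 - 32 + 8
= 115

|A ∪ B ∪ C| = 115


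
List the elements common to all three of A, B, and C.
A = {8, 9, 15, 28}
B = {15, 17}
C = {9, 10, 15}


A ∩ B = {15}
(A ∩ B) ∩ C = {15}

A ∩ B ∩ C = {15}


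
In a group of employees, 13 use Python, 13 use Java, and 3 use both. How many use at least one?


|A ∪ B| = |A| + |B| - |A ∩ B|
= 13 + 13 - 3
= 23

|A ∪ B| = 23


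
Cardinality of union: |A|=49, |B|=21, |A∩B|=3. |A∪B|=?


|A ∪ B| = |A| + |B| - |A ∩ B|
= 49 + 21 - 3
= 67

|A ∪ B| = 67


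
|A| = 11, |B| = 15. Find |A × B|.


|A × B| = |A| × |B|
= 11 × 15
= 165

|A × B| = 165
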